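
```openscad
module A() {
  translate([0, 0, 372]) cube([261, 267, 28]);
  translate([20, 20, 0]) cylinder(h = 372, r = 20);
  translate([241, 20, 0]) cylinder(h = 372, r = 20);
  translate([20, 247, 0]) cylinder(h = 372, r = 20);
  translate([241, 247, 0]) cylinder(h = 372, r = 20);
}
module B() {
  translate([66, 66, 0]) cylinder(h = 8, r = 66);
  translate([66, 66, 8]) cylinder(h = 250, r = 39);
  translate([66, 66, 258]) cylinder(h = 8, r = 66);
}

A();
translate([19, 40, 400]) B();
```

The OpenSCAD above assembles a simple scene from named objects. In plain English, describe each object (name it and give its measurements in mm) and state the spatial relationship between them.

A is a simple wooden stool: a rectangular seat 261 mm (x) by 267 mm (y), 28 mm thick, top face at z = 400 mm, on four round legs, each 40 mm in diameter. The legs rest on z = 0, each leg's axis is inset half a diameter from the nearest pair of seat edges (so the leg's bounding box is flush with the corner).

B is a spool: two coaxial disc flanges of radius 66 mm and thickness 8 mm, joined by a core cylinder of radius 39 mm and height 250 mm. The lower flange rests on z = 0 and the three cylinders share a vertical axis.

The spool is on top of the stool.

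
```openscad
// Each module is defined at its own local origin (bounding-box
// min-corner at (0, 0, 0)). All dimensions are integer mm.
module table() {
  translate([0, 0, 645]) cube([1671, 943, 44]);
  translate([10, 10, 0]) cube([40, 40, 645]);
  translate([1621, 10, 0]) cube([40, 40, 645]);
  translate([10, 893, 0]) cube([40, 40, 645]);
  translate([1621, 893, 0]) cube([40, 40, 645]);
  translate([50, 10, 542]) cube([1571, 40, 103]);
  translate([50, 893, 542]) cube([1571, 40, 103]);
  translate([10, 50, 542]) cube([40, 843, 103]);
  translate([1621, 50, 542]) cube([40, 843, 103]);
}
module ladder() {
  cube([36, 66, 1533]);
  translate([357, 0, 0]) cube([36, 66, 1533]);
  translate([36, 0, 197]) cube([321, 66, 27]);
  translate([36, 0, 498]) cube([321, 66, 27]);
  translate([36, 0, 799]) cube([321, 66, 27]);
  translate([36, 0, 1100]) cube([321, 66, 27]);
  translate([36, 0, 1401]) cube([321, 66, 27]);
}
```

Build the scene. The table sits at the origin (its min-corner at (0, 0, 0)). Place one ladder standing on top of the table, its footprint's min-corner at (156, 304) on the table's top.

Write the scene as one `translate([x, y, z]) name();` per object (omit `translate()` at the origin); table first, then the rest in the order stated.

table();
translate([156, 304, 689]) ladder();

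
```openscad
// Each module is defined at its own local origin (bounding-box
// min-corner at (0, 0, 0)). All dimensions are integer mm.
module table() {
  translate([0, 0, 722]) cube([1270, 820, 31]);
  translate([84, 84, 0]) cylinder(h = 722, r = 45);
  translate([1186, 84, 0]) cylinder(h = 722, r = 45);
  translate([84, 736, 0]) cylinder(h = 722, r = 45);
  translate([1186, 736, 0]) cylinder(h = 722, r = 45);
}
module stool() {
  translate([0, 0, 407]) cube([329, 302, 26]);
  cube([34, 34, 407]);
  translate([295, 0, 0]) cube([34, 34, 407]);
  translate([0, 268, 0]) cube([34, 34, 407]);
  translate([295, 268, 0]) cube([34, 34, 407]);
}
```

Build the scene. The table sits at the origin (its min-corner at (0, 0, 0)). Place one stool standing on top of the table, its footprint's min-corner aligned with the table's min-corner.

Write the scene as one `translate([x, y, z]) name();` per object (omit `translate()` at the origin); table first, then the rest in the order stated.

table();
translate([0, 0, 753]) stool();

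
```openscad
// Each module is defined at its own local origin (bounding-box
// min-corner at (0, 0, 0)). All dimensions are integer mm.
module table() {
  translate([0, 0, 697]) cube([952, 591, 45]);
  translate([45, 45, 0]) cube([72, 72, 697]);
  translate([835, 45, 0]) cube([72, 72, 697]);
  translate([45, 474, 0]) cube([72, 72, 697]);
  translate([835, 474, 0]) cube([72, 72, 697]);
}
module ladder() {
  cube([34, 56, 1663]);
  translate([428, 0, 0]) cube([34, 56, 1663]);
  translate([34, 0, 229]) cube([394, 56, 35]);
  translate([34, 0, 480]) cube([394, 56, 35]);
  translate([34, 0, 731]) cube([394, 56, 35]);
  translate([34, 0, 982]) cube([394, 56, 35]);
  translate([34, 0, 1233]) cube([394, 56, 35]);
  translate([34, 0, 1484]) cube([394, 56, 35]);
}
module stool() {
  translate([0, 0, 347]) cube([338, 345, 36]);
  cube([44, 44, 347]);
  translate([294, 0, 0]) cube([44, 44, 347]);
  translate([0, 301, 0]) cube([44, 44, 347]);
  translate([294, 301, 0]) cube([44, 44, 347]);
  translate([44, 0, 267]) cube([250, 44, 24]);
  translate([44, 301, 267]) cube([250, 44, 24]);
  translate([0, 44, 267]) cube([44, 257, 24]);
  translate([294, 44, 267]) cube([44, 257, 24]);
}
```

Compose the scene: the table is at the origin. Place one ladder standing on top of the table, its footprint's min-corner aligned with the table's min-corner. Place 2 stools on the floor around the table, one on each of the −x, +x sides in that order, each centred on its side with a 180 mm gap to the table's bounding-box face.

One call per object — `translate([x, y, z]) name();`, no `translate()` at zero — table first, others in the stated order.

table();
translate([0, 0, 742]) ladder();
translate([-518, 123, 0]) stool();
translate([1132, 123, 0]) stool();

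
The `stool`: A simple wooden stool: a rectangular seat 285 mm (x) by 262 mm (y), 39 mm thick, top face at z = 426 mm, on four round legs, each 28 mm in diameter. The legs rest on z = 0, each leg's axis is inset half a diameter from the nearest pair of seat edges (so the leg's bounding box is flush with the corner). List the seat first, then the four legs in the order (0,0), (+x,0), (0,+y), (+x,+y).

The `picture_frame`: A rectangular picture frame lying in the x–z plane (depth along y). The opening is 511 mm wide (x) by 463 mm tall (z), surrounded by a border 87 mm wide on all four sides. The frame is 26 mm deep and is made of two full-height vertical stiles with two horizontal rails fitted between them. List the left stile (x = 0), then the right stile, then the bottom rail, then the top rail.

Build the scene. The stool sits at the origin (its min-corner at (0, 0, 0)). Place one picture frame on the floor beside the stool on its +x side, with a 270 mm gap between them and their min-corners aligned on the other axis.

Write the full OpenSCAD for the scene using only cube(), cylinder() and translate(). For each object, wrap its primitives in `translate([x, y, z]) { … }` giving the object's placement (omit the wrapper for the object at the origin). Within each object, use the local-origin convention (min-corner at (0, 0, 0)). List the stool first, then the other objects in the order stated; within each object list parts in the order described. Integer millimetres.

translate([0, 0, 387]) cube([285, 262, 39]);
translate([14, 14, 0]) cylinder(h = 387, r = 14);
translate([271, 14, 0]) cylinder(h = 387, r = 14);
translate([14, 248, 0]) cylinder(h = 387, r = 14);
translate([271, 248, 0]) cylinder(h = 387, r = 14);
translate([555, 0, 0]) {
  cube([87, 26, 637]);
  translate([598, 0, 0]) cube([87, 26, 637]);
  translate([87, 0, 0]) cube([511, 26, 87]);
  translate([87, 0, 550]) cube([511, 26, 87]);
}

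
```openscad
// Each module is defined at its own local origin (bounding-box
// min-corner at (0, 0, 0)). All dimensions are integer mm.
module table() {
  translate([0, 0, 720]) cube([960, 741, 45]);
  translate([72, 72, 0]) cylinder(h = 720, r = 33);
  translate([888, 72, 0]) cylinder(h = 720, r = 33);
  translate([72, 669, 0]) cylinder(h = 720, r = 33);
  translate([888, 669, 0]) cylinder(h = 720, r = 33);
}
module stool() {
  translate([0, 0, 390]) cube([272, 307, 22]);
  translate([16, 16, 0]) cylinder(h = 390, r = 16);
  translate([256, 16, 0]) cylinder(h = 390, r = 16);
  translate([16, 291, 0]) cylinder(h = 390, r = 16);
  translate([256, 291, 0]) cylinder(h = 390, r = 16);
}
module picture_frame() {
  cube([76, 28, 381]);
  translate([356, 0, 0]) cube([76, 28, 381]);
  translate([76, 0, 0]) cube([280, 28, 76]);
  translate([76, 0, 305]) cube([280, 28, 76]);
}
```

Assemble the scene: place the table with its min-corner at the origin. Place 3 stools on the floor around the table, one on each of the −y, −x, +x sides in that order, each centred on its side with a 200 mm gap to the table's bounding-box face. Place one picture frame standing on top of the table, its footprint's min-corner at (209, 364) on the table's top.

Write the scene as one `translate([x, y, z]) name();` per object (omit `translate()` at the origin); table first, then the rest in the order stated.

table();
translate([344, -507, 0]) stool();
translate([-472, 217, 0]) stool();
translate([1160, 217, 0]) stool();
translate([209, 364, 765]) picture_frame();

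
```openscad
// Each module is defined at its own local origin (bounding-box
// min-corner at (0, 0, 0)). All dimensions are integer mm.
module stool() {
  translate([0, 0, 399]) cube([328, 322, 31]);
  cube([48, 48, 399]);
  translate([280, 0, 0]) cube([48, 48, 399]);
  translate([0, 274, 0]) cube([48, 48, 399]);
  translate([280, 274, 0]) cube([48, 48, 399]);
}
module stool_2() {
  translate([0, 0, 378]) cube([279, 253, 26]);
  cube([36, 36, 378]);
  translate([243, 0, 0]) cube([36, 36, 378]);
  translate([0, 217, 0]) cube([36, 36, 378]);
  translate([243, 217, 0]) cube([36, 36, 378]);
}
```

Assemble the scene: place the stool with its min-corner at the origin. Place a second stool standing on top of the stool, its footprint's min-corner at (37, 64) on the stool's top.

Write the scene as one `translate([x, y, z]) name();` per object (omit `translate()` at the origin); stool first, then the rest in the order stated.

stool();
translate([37, 64, 430]) stool_2();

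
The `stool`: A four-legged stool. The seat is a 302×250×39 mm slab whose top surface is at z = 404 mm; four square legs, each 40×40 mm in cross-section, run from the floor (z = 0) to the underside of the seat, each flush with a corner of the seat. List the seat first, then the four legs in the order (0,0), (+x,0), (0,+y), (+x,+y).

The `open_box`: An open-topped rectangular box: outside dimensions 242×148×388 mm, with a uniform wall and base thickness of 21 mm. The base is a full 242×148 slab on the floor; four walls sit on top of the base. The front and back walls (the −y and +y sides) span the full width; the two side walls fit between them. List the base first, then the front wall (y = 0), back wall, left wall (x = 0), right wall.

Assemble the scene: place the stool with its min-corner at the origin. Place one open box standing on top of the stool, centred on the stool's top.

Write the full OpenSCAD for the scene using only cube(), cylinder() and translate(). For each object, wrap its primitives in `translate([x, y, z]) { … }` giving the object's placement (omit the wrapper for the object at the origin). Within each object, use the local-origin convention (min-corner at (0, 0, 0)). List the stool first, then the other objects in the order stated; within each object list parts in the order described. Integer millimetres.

translate([0, 0, 365]) cube([302, 250, 39]);
cube([40, 40, 365]);
translate([262, 0, 0]) cube([40, 40, 365]);
translate([0, 210, 0]) cube([40, 40, 365]);
translate([262, 210, 0]) cube([40, 40, 365]);
translate([30, 51, 404]) {
  cube([242, 148, 21]);
  translate([0, 0, 21]) cube([242, 21, 367]);
  translate([0, 127, 21]) cube([242, 21, 367]);
  translate([0, 21, 21]) cube([21, 106, 367]);
  translate([221, 21, 21]) cube([21, 106, 367]);
}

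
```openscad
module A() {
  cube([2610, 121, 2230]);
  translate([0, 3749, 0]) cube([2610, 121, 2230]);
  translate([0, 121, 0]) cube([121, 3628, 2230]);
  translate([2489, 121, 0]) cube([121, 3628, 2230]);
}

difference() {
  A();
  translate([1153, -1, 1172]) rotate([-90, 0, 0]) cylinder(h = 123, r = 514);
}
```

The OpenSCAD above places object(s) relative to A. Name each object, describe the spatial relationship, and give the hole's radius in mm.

A is a house frame. The house frame has a circular hole through its front wall. The hole's radius is 514 mm.

The subtracted cylinder has r = 514 mm.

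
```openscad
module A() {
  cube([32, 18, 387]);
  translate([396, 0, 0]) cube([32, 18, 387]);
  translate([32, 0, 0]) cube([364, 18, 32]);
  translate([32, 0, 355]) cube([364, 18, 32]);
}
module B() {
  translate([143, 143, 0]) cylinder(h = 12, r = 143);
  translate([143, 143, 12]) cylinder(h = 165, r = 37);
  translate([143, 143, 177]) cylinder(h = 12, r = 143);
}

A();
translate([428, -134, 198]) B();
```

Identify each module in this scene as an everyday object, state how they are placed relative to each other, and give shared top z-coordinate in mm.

A is a picture frame. B is a spool. The spool is beside the picture frame with their tops flush at z = 387. The shared top z-coordinate is 387 mm.

Both tops at z = 387 mm.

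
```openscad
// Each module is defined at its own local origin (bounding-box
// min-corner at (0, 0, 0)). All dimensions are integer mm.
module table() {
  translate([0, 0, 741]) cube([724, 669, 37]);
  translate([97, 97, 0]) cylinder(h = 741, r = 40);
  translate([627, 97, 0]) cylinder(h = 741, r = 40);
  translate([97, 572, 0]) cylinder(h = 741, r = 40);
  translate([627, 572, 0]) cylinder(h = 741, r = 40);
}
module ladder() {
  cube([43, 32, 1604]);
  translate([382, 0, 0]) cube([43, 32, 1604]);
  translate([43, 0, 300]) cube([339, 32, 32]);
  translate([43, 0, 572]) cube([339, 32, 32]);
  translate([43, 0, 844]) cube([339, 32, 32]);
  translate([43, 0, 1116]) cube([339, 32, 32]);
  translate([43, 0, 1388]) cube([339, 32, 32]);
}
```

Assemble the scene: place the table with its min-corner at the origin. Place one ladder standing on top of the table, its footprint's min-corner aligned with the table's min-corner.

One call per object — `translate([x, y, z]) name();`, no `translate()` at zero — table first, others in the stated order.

table();
translate([0, 0, 778]) ladder();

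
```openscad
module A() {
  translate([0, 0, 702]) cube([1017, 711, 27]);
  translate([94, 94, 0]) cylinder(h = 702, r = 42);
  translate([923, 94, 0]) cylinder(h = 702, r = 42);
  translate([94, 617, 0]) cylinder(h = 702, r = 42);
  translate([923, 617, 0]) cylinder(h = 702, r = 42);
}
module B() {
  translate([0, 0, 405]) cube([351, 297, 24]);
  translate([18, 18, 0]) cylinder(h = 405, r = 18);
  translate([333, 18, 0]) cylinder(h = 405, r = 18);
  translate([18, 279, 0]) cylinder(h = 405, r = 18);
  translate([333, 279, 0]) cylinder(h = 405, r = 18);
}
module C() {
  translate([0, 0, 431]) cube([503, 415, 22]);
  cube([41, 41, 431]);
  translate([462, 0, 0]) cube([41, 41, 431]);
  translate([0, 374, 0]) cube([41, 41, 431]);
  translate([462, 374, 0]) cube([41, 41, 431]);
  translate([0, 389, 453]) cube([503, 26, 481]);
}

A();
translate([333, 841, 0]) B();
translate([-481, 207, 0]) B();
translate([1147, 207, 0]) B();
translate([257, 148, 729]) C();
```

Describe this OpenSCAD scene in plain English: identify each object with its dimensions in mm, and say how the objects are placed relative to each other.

A is a table with a 1017×711 mm rectangular top, 27 mm thick, top surface at z = 729 mm, supported by four round legs of 84 mm diameter, each leg's bounding box inset 52 mm from the nearest pair of top edges, running from the floor.

B is a four-legged stool. The seat is 351×297 mm, 24 mm thick, top at z = 429 mm. It stands on four round legs, each 36 mm in diameter, from z = 0 to the seat underside, each leg's axis is inset half a diameter from the nearest pair of seat edges (so the leg's bounding box is flush with the corner).

C is a chair: 503×415 mm seat, 22 mm thick, top at z = 453 mm, on four 41 mm square corner legs flush with the seat edges. A 26 mm thick backrest slab spans the full seat width, extending 481 mm above the seat top, its back face flush with the seat's +y edge.

Three stools sit around the table at the +y, −x, +x sides. The chair is on top of the table, centred.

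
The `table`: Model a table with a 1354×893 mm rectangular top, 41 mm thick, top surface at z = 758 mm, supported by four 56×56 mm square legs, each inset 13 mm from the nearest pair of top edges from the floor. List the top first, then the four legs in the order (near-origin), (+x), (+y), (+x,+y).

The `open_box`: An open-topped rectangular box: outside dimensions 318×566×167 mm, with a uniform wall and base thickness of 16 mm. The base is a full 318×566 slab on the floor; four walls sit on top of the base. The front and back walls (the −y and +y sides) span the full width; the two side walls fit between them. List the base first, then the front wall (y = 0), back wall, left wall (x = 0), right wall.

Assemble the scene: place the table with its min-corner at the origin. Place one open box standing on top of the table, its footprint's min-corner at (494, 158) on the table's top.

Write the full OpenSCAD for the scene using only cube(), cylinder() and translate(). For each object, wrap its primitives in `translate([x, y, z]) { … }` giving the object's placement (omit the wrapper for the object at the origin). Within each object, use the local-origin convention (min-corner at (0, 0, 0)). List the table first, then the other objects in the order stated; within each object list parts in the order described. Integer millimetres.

translate([0, 0, 717]) cube([1354, 893, 41]);
translate([13, 13, 0]) cube([56, 56, 717]);
translate([1285, 13, 0]) cube([56, 56, 717]);
translate([13, 824, 0]) cube([56, 56, 717]);
translate([1285, 824, 0]) cube([56, 56, 717]);
translate([494, 158, 758]) {
  cube([318, 566, 16]);
  translate([0, 0, 16]) cube([318, 16, 151]);
  translate([0, 550, 16]) cube([318, 16, 151]);
  translate([0, 16, 16]) cube([16, 534, 151]);
  translate([302, 16, 16]) cube([16, 534, 151]);
}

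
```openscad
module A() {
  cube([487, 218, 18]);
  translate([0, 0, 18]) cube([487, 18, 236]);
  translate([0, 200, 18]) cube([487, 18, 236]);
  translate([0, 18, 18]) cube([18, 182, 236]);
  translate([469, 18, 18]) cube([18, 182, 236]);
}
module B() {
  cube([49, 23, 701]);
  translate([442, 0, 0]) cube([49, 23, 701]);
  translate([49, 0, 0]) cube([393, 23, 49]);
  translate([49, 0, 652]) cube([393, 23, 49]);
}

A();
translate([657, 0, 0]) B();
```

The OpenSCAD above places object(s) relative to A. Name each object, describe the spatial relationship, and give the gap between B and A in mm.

A is an open box. B is a picture frame. The picture frame is on the floor beside the open box on its +x side. The gap between the picture frame and the open box is 170 mm.

The picture frame's nearest face is 170 mm from the open box's +x face.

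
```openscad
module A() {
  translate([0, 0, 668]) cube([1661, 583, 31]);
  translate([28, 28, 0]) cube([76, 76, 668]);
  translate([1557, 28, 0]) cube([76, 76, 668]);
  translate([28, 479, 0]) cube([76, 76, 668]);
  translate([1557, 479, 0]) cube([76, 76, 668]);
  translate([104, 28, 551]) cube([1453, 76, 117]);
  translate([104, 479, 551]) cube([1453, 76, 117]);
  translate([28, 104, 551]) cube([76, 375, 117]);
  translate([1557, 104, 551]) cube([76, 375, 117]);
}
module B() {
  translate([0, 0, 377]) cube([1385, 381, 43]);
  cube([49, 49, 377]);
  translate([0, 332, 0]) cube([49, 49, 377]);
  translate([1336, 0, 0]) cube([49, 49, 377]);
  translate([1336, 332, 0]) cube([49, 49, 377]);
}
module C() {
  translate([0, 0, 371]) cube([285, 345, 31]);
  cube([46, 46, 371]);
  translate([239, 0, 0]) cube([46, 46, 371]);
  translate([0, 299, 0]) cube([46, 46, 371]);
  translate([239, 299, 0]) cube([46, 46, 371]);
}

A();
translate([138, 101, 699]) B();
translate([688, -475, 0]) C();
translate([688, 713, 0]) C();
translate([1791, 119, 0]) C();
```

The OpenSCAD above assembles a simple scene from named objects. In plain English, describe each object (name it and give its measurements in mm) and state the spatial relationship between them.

A is a table: top 1661 mm (x) × 583 mm (y), 31 mm thick, upper face at z = 699 mm, on four 76×76 mm square legs, each inset 28 mm from the nearest pair of top edges, running from z = 0 to the bottom of the top. Four apron rails, 76 mm thick and 117 mm tall, run between adjacent legs with their top edges flush with the underside of the top and their outer faces flush with the legs' outer faces.

B is a bench: a 1385×381 mm seat slab, 43 mm thick, top at z = 420 mm, on four 49×49 mm square legs flush with the seat corners and standing on z = 0.

C is a four-legged stool. The seat is 285×345 mm, 31 mm thick, top at z = 402 mm. It stands on four square legs, each 46×46 mm in cross-section, from z = 0 to the seat underside, each flush with a corner of the seat.

The bench is on top of the table, centred. Three stools sit around the table at the −y, +y, +x sides.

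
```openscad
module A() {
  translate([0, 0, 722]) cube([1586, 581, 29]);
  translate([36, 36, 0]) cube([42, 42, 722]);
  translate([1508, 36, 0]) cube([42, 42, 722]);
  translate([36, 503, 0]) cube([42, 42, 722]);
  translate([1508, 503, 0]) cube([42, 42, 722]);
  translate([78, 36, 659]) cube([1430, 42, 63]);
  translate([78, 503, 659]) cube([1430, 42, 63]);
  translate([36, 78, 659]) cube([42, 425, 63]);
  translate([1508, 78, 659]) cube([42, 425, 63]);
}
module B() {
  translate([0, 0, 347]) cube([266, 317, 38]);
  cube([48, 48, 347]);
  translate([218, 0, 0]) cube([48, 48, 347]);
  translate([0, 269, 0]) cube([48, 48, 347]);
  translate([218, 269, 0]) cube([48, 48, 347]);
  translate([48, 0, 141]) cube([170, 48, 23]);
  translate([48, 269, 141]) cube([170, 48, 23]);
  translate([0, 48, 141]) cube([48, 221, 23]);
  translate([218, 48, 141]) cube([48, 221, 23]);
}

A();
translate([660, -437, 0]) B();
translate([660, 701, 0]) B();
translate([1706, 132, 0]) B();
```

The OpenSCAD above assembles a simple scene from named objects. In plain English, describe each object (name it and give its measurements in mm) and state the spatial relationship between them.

A is a table with a 1586×581 mm rectangular top, 29 mm thick, top surface at z = 751 mm, supported by four 42×42 mm square legs, each inset 36 mm from the nearest pair of top edges, running from the floor. Four apron rails, 42 mm thick and 63 mm tall, run between adjacent legs with their top edges flush with the underside of the top and their outer faces flush with the legs' outer faces.

B is a four-legged stool. The seat is a 266×317×38 mm slab whose top surface is at z = 385 mm; four square legs, each 48×48 mm in cross-section, run from the floor (z = 0) to the underside of the seat, each flush with a corner of the seat. Four stretchers, 48 mm wide and 23 mm tall, connect adjacent legs with their undersides at z = 141 mm, each running between the inner faces of the legs it joins and aligned with the legs' outer faces on the other axis.

Three stools sit around the table at the −y, +y, +x sides.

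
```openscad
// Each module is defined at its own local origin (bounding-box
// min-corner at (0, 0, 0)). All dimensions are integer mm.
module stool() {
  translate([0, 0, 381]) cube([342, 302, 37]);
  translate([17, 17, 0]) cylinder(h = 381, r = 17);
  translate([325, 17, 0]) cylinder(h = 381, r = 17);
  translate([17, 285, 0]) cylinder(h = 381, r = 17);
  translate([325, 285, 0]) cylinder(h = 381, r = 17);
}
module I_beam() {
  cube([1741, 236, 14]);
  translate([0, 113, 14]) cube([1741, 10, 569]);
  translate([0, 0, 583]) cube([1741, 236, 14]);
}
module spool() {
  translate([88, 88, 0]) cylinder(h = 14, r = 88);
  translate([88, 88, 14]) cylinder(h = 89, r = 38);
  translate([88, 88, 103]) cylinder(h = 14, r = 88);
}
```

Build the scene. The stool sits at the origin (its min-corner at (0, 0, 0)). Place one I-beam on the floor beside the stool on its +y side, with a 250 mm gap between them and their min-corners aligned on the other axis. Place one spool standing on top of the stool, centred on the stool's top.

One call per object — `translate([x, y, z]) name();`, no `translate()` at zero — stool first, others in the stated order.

stool();
translate([0, 552, 0]) I_beam();
translate([83, 63, 418]) spool();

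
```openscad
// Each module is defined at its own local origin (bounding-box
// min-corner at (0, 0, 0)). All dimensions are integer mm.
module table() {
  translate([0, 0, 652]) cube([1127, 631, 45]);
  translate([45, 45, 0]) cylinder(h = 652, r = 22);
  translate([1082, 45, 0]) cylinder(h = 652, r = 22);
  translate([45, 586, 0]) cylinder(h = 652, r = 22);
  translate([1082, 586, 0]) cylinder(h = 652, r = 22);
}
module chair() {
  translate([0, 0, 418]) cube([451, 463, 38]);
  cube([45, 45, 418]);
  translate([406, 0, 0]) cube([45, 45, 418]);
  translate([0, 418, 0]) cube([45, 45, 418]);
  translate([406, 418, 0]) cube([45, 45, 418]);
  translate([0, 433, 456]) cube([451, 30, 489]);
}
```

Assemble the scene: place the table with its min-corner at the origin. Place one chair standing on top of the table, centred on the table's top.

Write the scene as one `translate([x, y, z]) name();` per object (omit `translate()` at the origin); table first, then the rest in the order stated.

table();
translate([338, 84, 697]) chair();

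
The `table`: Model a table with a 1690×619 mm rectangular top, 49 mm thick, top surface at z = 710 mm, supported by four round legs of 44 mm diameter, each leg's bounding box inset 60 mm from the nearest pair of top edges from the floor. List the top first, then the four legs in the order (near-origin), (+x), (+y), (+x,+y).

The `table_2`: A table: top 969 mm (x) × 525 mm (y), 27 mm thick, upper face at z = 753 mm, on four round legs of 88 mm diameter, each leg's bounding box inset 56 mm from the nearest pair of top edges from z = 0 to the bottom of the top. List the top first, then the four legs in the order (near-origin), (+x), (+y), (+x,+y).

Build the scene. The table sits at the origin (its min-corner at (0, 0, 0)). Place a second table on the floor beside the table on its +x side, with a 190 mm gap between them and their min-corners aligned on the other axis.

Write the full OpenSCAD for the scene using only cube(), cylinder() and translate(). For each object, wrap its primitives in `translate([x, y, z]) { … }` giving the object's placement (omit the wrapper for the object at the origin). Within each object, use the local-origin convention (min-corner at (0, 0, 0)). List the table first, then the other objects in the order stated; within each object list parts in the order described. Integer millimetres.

translate([0, 0, 661]) cube([1690, 619, 49]);
translate([82, 82, 0]) cylinder(h = 661, r = 22);
translate([1608, 82, 0]) cylinder(h = 661, r = 22);
translate([82, 537, 0]) cylinder(h = 661, r = 22);
translate([1608, 537, 0]) cylinder(h = 661, r = 22);
translate([1880, 0, 0]) {
  translate([0, 0, 726]) cube([969, 525, 27]);
  translate([100, 100, 0]) cylinder(h = 726, r = 44);
  translate([869, 100, 0]) cylinder(h = 726, r = 44);
  translate([100, 425, 0]) cylinder(h = 726, r = 44);
  translate([869, 425, 0]) cylinder(h = 726, r = 44);
}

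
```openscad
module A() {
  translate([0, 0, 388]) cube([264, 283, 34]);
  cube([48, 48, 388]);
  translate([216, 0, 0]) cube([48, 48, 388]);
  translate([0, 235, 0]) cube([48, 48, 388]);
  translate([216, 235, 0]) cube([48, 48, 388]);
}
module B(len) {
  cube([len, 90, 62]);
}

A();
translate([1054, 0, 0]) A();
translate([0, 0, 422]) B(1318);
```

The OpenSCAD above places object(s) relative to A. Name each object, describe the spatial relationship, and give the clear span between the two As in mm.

A is a stool. B is a beam. A beam spans the tops of two stools. The clear span between the two stools is 790 mm.

Second stool starts at x = 1054; first ends at x = 264; clear span = 1054 − 264 = 790 mm.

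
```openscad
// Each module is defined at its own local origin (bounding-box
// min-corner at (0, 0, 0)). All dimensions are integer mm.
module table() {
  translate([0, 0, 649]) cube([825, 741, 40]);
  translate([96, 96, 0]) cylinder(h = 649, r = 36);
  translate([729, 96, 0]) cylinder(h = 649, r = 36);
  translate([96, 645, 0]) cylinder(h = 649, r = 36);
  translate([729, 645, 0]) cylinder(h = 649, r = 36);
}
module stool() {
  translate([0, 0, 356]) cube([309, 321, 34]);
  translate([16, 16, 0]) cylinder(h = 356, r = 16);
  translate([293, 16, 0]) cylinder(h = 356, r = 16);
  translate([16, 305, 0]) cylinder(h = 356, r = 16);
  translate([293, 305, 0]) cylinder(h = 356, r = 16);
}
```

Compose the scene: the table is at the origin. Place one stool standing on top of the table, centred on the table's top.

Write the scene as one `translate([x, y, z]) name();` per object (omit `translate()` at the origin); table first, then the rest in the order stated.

table();
translate([258, 210, 689]) stool();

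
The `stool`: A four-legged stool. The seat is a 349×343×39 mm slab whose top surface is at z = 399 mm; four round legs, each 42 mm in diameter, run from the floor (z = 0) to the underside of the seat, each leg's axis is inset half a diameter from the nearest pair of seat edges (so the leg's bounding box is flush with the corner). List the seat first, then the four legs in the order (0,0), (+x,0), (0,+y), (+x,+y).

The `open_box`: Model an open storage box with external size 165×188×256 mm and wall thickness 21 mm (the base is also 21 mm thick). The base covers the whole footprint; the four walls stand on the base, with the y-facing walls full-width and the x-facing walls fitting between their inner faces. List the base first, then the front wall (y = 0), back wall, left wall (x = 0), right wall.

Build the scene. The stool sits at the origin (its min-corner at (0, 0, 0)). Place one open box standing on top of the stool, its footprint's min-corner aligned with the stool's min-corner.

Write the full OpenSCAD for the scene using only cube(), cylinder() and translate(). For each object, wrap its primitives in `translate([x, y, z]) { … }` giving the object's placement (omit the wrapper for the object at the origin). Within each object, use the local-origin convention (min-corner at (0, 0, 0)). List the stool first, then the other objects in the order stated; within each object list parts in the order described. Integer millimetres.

translate([0, 0, 360]) cube([349, 343, 39]);
translate([21, 21, 0]) cylinder(h = 360, r = 21);
translate([328, 21, 0]) cylinder(h = 360, r = 21);
translate([21, 322, 0]) cylinder(h = 360, r = 21);
translate([328, 322, 0]) cylinder(h = 360, r = 21);
translate([0, 0, 399]) {
  cube([165, 188, 21]);
  translate([0, 0, 21]) cube([165, 21, 235]);
  translate([0, 167, 21]) cube([165, 21, 235]);
  translate([0, 21, 21]) cube([21, 146, 235]);
  translate([144, 21, 21]) cube([21, 146, 235]);
}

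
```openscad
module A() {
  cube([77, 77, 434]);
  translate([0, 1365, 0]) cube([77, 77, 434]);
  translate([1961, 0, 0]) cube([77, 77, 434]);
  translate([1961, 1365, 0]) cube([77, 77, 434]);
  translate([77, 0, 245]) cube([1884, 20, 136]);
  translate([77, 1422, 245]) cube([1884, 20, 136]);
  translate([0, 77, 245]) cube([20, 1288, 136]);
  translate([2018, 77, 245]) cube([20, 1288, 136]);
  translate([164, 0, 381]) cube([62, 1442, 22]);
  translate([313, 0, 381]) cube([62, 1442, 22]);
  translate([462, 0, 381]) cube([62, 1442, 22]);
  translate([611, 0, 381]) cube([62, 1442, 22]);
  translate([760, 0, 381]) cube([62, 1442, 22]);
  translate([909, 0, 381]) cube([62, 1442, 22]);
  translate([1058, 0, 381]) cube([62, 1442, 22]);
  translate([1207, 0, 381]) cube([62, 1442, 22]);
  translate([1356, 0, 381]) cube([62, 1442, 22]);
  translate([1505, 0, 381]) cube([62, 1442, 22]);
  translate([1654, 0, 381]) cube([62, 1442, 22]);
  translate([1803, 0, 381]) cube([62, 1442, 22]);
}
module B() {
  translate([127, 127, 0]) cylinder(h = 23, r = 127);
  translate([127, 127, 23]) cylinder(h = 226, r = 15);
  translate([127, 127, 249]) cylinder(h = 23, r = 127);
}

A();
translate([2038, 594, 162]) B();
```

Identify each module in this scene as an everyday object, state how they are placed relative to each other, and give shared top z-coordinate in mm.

A is a bed frame. B is a spool. The spool is beside the bed frame with their tops flush at z = 434. The shared top z-coordinate is 434 mm.

Both tops at z = 434 mm.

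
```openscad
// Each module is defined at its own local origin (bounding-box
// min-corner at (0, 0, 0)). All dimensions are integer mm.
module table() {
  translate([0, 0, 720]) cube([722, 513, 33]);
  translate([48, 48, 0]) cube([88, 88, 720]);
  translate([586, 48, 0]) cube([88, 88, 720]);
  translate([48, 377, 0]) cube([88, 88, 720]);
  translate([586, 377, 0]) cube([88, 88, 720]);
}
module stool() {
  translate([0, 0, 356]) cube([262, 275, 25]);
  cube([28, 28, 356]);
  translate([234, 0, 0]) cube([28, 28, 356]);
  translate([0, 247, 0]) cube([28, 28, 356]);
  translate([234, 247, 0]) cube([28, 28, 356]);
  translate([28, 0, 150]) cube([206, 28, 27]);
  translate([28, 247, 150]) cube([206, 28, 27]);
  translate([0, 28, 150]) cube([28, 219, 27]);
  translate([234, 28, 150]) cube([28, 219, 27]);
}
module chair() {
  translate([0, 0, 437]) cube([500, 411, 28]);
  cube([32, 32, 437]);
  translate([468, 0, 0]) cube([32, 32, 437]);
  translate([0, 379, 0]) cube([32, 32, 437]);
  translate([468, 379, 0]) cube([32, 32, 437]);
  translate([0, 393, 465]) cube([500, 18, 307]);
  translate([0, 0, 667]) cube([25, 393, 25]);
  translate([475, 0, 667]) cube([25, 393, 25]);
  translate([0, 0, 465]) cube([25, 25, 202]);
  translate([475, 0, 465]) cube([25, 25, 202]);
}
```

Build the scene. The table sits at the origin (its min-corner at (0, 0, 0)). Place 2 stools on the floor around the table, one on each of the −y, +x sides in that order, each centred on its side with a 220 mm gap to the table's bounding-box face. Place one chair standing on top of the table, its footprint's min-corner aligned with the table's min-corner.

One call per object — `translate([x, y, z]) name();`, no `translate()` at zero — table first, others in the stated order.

table();
translate([230, -495, 0]) stool();
translate([942, 119, 0]) stool();
translate([0, 0, 753]) chair();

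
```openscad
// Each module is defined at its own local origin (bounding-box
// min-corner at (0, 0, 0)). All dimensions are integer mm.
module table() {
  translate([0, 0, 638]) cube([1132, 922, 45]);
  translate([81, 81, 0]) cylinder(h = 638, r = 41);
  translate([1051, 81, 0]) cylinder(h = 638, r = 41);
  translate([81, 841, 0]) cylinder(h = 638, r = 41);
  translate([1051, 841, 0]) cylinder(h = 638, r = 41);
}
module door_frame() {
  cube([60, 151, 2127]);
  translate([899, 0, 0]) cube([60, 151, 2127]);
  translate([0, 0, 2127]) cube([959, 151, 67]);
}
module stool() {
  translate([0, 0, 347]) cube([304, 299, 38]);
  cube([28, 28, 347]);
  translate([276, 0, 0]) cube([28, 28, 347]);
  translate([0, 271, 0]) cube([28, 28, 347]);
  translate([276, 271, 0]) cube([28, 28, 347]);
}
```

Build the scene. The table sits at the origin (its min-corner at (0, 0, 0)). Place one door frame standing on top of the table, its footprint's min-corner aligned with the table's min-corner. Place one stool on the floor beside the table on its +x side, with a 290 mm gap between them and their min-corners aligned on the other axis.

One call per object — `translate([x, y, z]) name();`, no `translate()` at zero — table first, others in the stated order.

table();
translate([0, 0, 683]) door_frame();
translate([1422, 0, 0]) stool();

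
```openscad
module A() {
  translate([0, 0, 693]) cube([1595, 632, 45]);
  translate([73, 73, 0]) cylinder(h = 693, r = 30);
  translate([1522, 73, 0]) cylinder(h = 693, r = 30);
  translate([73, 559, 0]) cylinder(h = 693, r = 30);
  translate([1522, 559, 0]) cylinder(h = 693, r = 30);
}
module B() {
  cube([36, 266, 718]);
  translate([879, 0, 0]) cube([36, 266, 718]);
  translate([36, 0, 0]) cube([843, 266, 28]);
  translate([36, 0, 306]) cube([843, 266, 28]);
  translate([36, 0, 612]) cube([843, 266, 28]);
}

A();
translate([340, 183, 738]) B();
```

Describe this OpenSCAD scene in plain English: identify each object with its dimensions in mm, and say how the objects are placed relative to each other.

A is a rectangular dining table. The top is 1595×632×45 mm with its upper surface at z = 738 mm. It stands on four round legs of 60 mm diameter, each leg's bounding box inset 43 mm from the nearest pair of top edges, running from the floor to the underside of the top.

B is a bookshelf 915 mm wide overall, 266 mm deep and 718 mm tall. The two sides are 36 mm thick vertical panels. 3 horizontal shelves of 28 mm thickness span between the inner faces of the sides; the lowest shelf sits on the floor and shelves are stacked with a clear vertical gap of 278 mm between each pair.

The bookshelf is on top of the table, centred.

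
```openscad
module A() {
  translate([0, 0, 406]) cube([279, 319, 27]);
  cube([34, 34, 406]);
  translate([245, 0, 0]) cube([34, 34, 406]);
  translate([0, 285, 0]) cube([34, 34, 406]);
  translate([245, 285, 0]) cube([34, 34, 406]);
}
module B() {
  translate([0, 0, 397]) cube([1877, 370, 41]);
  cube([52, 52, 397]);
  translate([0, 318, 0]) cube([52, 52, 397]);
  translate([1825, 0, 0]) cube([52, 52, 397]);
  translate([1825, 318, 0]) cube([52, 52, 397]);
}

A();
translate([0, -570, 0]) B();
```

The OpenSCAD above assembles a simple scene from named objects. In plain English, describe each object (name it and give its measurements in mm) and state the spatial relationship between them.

A is a four-legged stool. The seat is 279×319 mm, 27 mm thick, top at z = 433 mm. It stands on four square legs, each 34×34 mm in cross-section, from z = 0 to the seat underside, each flush with a corner of the seat.

B is a bench: a 1877×370 mm seat slab, 41 mm thick, top at z = 438 mm, on four 52×52 mm square legs flush with the seat corners and standing on z = 0.

The bench is on the floor beside the stool on its −y side.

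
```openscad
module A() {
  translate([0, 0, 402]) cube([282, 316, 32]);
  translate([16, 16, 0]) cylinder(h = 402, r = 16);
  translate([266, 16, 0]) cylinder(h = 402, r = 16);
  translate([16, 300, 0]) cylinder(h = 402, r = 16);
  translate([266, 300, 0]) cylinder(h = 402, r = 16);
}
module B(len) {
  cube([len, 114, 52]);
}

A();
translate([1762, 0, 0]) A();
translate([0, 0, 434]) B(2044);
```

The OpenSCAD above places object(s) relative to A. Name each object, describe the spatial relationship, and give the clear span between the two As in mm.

A is a stool. B is a beam. A beam spans the tops of two stools. The clear span between the two stools is 1480 mm.

Second stool starts at x = 1762; first ends at x = 282; clear span = 1762 − 282 = 1480 mm.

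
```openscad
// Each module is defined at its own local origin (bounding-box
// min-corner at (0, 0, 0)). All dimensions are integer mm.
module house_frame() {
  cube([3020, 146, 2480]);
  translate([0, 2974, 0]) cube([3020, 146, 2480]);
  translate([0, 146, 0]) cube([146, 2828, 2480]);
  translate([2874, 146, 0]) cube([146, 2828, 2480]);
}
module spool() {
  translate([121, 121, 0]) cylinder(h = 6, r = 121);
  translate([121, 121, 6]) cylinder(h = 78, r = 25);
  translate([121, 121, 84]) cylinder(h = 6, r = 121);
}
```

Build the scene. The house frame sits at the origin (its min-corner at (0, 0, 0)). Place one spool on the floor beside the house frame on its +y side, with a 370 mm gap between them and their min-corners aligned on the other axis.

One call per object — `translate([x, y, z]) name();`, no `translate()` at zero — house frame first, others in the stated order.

house_frame();
translate([0, 3490, 0]) spool();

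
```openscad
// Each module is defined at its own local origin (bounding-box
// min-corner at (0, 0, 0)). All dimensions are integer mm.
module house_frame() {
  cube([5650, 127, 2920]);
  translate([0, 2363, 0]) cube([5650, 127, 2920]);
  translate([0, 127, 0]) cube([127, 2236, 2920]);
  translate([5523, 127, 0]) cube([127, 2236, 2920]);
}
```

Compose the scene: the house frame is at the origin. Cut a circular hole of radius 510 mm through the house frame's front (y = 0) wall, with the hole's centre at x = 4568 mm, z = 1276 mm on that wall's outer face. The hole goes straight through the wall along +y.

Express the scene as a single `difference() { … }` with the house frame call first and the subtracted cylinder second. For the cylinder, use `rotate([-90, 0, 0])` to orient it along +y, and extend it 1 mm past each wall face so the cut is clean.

difference() {
  house_frame();
  translate([4568, -1, 1276]) rotate([-90, 0, 0]) cylinder(h = 129, r = 510);
}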